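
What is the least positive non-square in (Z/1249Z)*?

7

(2/1249) = +1, so 2 is a residue.
(3/1249) = +1, so 3 is a residue.
(4/1249) = +1, so 4 is a residue.
(5/1249) = +1, so 5 is a residue.
(6/1249) = +1, so 6 is a residue.
(7/1249) = −1, so 7 is the smallest positive non-residue mod 1249.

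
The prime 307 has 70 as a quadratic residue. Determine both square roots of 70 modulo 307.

101, 206

Since 307 ≡ 3 (mod 4), a square root of 70 is 70^((307+1)/4) = 70^77 mod 307.
Repeated squaring: 70^2≡295, 70^4≡144, 70^8≡167, 70^16≡259, 70^32≡155, 70^64≡79 (mod 307).
70^77 = 70^(64+8+4+1) ≡ 101 (mod 307).
Check: 101² = 10201 ≡ 70 (mod 307). The two roots are 101 and 206.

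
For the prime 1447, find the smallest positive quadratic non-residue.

3

(2/1447) = +1, so 2 is a residue.
(3/1447) = −1, so 3 is the smallest positive non-residue mod 1447.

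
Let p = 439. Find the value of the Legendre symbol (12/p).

Pull out 2^2: since 439 ≡ 7 (mod 8), (2/439) = +1, so (2/439)^2 = +1.
Reciprocity: 3 ≡ 3 and 439 ≡ 3 (mod 4), so (3/439) = −(439/3).
Reduce top mod 3: now compute (1/3).
Reached (1/3) = 1. Collecting the sign flips along the way, the symbol is -1.

-1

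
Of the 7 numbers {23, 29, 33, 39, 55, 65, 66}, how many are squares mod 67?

6

(23/67) = +1 → QR.
(29/67) = +1 → QR.
(33/67) = +1 → QR.
(39/67) = +1 → QR.
(55/67) = +1 → QR.
(65/67) = +1 → QR.
(66/67) = -1 → non-residue.
Total quadratic residues among the 7: 6.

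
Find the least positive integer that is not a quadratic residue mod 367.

3

(2/367) = +1, so 2 is a residue.
(3/367) = −1, so 3 is the smallest positive non-residue mod 367.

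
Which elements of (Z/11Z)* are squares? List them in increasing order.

Square k = 1,…,5 (k and 11−k give the same square):
1²=1, 2²=4, 3²=9, 4²≡5, 5²≡3 (mod 11).
So the quadratic residues mod 11 are {1, 3, 4, 5, 9}.

1, 3, 4, 5, 9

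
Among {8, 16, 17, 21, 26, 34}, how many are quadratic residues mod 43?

3

(8/43) = -1 → non-residue.
(16/43) = +1 → QR.
(17/43) = +1 → QR.
(21/43) = +1 → QR.
(26/43) = -1 → non-residue.
(34/43) = -1 → non-residue.
Total quadratic residues among the 6: 3.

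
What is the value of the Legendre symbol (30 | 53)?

-1

Pull out 2: since 53 ≡ 5 (mod 8), (2/53) = -1.
Reciprocity: 15 ≡ 3 and 53 ≡ 1 (mod 4), so (15/53) = +(53/15).
Reduce top mod 15: now compute (8/15).
Pull out 2^3: since 15 ≡ 7 (mod 8), (2/15) = +1, so (2/15)^3 = +1.
Reached (1/15) = 1. Collecting the sign flips along the way, the symbol is -1.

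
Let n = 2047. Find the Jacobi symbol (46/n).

Pull out 2: since 2047 ≡ 7 (mod 8), (2/2047) = +1.
Reciprocity: 23 ≡ 3 and 2047 ≡ 3 (mod 4), so (23/2047) = −(2047/23).
Reduce top mod 23: now compute (0/23).
Top reduces to 0: gcd > 1, so the symbol is 0.

0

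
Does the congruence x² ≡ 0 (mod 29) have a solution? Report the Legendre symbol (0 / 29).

Top reduces to 0: gcd > 1, so the symbol is 0.

0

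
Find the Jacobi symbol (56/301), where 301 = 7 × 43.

Pull out 2^3: since 301 ≡ 5 (mod 8), (2/301) = -1, so (2/301)^3 = -1.
Reciprocity: 7 ≡ 3 and 301 ≡ 1 (mod 4), so (7/301) = +(301/7).
Reduce top mod 7: now compute (0/7).
Top reduces to 0: gcd > 1, so the symbol is 0.

0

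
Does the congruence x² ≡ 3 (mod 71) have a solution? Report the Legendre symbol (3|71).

Reciprocity: 3 ≡ 3 and 71 ≡ 3 (mod 4), so (3/71) = −(71/3).
Reduce top mod 3: now compute (2/3).
Pull out 2: since 3 ≡ 3 (mod 8), (2/3) = -1.
Reached (1/3) = 1. Collecting the sign flips along the way, the symbol is +1.

1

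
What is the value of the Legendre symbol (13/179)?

Reciprocity: 13 ≡ 1 and 179 ≡ 3 (mod 4), so (13/179) = +(179/13).
Reduce top mod 13: now compute (10/13).
Pull out 2: since 13 ≡ 5 (mod 8), (2/13) = -1.
Reciprocity: 5 ≡ 1 and 13 ≡ 1 (mod 4), so (5/13) = +(13/5).
Reduce top mod 5: now compute (3/5).
Reciprocity: 3 ≡ 3 and 5 ≡ 1 (mod 4), so (3/5) = +(5/3).
Reduce top mod 3: now compute (2/3).
Pull out 2: since 3 ≡ 3 (mod 8), (2/3) = -1.
Reached (1/3) = 1. Collecting the sign flips along the way, the symbol is +1.

1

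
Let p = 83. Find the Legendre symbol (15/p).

Euler's criterion: (15/83) ≡ 15^41 (mod 83).
15^2 ≡ 59 (mod 83)
15^4 ≡ 78 (mod 83)
15^8 ≡ 25 (mod 83)
15^16 ≡ 44 (mod 83)
15^32 ≡ 27 (mod 83)
15^41 = 15^(32+8+1) ≡ 82 (mod 83).
Result is 82 ≡ −1, so (15/83) = −1.

-1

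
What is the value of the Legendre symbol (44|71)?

-1

Pull out 2^2: since 71 ≡ 7 (mod 8), (2/71) = +1, so (2/71)^2 = +1.
Reciprocity: 11 ≡ 3 and 71 ≡ 3 (mod 4), so (11/71) = −(71/11).
Reduce top mod 11: now compute (5/11).
Reciprocity: 5 ≡ 1 and 11 ≡ 3 (mod 4), so (5/11) = +(11/5).
Reduce top mod 5: now compute (1/5).
Reached (1/5) = 1. Collecting the sign flips along the way, the symbol is -1.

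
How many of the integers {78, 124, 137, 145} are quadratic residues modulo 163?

1

(78/163) = -1 → non-residue.
(124/163) = -1 → non-residue.
(137/163) = -1 → non-residue.
(145/163) = +1 → QR.
Total quadratic residues among the 4: 1.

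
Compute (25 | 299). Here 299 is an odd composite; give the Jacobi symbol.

Reciprocity: 25 ≡ 1 and 299 ≡ 3 (mod 4), so (25/299) = +(299/25).
Reduce top mod 25: now compute (24/25).
Pull out 2^3: since 25 ≡ 1 (mod 8), (2/25) = +1, so (2/25)^3 = +1.
Reciprocity: 3 ≡ 3 and 25 ≡ 1 (mod 4), so (3/25) = +(25/3).
Reduce top mod 3: now compute (1/3).
Reached (1/3) = 1. Collecting the sign flips along the way, the symbol is +1.

1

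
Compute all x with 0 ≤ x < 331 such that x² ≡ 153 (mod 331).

Since 331 ≡ 3 (mod 4), a square root of 153 is 153^((331+1)/4) = 153^83 mod 331.
Repeated squaring: 153^2≡239, 153^4≡189, 153^8≡304, 153^16≡67, 153^32≡186, 153^64≡172 (mod 331).
153^83 = 153^(64+16+2+1) ≡ 22 (mod 331).
Check: 22² = 484 ≡ 153 (mod 331). The two roots are 22 and 309.

22, 309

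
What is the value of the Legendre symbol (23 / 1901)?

Reciprocity: 23 ≡ 3 and 1901 ≡ 1 (mod 4), so (23/1901) = +(1901/23).
Reduce top mod 23: now compute (15/23).
Reciprocity: 15 ≡ 3 and 23 ≡ 3 (mod 4), so (15/23) = −(23/15).
Reduce top mod 15: now compute (8/15).
Pull out 2^3: since 15 ≡ 7 (mod 8), (2/15) = +1, so (2/15)^3 = +1.
Reached (1/15) = 1. Collecting the sign flips along the way, the symbol is -1.

-1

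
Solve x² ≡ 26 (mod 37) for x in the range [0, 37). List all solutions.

37 ≡ 1 (mod 4), so we find a root by search.
Trying successive values, 10² = 100 ≡ 26 (mod 37). The other root is 37 − 10 = 27.

10, 27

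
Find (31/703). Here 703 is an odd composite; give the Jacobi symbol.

1

Reciprocity: 31 ≡ 3 and 703 ≡ 3 (mod 4), so (31/703) = −(703/31).
Reduce top mod 31: now compute (21/31).
Reciprocity: 21 ≡ 1 and 31 ≡ 3 (mod 4), so (21/31) = +(31/21).
Reduce top mod 21: now compute (10/21).
Pull out 2: since 21 ≡ 5 (mod 8), (2/21) = -1.
Reciprocity: 5 ≡ 1 and 21 ≡ 1 (mod 4), so (5/21) = +(21/5).
Reduce top mod 5: now compute (1/5).
Reached (1/5) = 1. Collecting the sign flips along the way, the symbol is +1.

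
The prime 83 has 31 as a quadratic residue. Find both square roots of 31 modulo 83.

23, 60

Since 83 ≡ 3 (mod 4), a square root of 31 is 31^((83+1)/4) = 31^21 mod 83.
Repeated squaring: 31^2≡48, 31^4≡63, 31^8≡68, 31^16≡59 (mod 83).
31^21 = 31^(16+4+1) ≡ 23 (mod 83).
Check: 23² = 529 ≡ 31 (mod 83). The two roots are 23 and 60.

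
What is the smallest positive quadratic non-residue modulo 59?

(2/59) = −1, so 2 is the smallest positive non-residue mod 59.

2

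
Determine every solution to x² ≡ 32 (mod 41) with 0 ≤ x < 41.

41 ≡ 1 (mod 4), so we find a root by search.
Trying successive values, 14² = 196 ≡ 32 (mod 41). The other root is 41 − 14 = 27.

14, 27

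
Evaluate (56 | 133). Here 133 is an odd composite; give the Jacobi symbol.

0

Pull out 2^3: since 133 ≡ 5 (mod 8), (2/133) = -1, so (2/133)^3 = -1.
Reciprocity: 7 ≡ 3 and 133 ≡ 1 (mod 4), so (7/133) = +(133/7).
Reduce top mod 7: now compute (0/7).
Top reduces to 0: gcd > 1, so the symbol is 0.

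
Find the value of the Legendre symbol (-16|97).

1

First reduce: -16 ≡ 81 (mod 97).
Reciprocity: 81 ≡ 1 and 97 ≡ 1 (mod 4), so (81/97) = +(97/81).
Reduce top mod 81: now compute (16/81).
Pull out 2^4: since 81 ≡ 1 (mod 8), (2/81) = +1, so (2/81)^4 = +1.
Reached (1/81) = 1. Collecting the sign flips along the way, the symbol is +1.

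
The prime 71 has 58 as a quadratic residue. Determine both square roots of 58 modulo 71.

Since 71 ≡ 3 (mod 4), a square root of 58 is 58^((71+1)/4) = 58^18 mod 71.
Repeated squaring: 58^2≡27, 58^4≡19, 58^8≡6, 58^16≡36 (mod 71).
58^18 = 58^(16+2) ≡ 49 (mod 71).
Check: 49² = 2401 ≡ 58 (mod 71). The two roots are 22 and 49.

22, 49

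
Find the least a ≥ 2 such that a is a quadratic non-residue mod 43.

2

(2/43) = −1, so 2 is the smallest positive non-residue mod 43.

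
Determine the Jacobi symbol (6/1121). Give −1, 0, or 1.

-1

Pull out 2: since 1121 ≡ 1 (mod 8), (2/1121) = +1.
Reciprocity: 3 ≡ 3 and 1121 ≡ 1 (mod 4), so (3/1121) = +(1121/3).
Reduce top mod 3: now compute (2/3).
Pull out 2: since 3 ≡ 3 (mod 8), (2/3) = -1.
Reached (1/3) = 1. Collecting the sign flips along the way, the symbol is -1.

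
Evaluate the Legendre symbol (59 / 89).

-1

Reciprocity: 59 ≡ 3 and 89 ≡ 1 (mod 4), so (59/89) = +(89/59).
Reduce top mod 59: now compute (30/59).
Pull out 2: since 59 ≡ 3 (mod 8), (2/59) = -1.
Reciprocity: 15 ≡ 3 and 59 ≡ 3 (mod 4), so (15/59) = −(59/15).
Reduce top mod 15: now compute (14/15).
Pull out 2: since 15 ≡ 7 (mod 8), (2/15) = +1.
Reciprocity: 7 ≡ 3 and 15 ≡ 3 (mod 4), so (7/15) = −(15/7).
Reduce top mod 7: now compute (1/7).
Reached (1/7) = 1. Collecting the sign flips along the way, the symbol is -1.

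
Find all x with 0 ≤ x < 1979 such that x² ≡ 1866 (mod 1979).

851, 1128

Since 1979 ≡ 3 (mod 4), a square root of 1866 is 1866^((1979+1)/4) = 1866^495 mod 1979.
Repeated squaring: 1866^2≡895, 1866^4≡1509, 1866^8≡1231, 1866^16≡1426, 1866^32≡1043, 1866^64≡1378, 1866^128≡1023, 1866^256≡1617 (mod 1979).
1866^495 = 1866^(256+128+64+32+8+4+2+1) ≡ 851 (mod 1979).
Check: 851² = 724201 ≡ 1866 (mod 1979). The two roots are 851 and 1128.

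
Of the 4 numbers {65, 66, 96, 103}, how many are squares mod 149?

2

(65/149) = -1 → non-residue.
(66/149) = -1 → non-residue.
(96/149) = +1 → QR.
(103/149) = +1 → QR.
Total quadratic residues among the 4: 2.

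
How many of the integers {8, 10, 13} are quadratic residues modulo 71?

(8/71) = +1 → QR.
(10/71) = +1 → QR.
(13/71) = -1 → non-residue.
Total quadratic residues among the 3: 2.

2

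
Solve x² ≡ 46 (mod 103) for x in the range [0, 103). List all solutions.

Since 103 ≡ 3 (mod 4), a square root of 46 is 46^((103+1)/4) = 46^26 mod 103.
Repeated squaring: 46^2≡56, 46^4≡46, 46^8≡56, 46^16≡46 (mod 103).
46^26 = 46^(16+8+2) ≡ 56 (mod 103).
Check: 56² = 3136 ≡ 46 (mod 103). The two roots are 47 and 56.

47, 56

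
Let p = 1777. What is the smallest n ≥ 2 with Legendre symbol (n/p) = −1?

(2/1777) = +1, so 2 is a residue.
(3/1777) = +1, so 3 is a residue.
(4/1777) = +1, so 4 is a residue.
(5/1777) = −1, so 5 is the smallest positive non-residue mod 1777.

5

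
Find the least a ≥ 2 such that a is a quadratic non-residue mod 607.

3

(2/607) = +1, so 2 is a residue.
(3/607) = −1, so 3 is the smallest positive non-residue mod 607.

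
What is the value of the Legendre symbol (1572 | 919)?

Euler's criterion: (1572/919) ≡ 653^459 (mod 919).
653^2 ≡ 912 (mod 919)
653^4 ≡ 49 (mod 919)
653^8 ≡ 563 (mod 919)
653^16 ≡ 833 (mod 919)
653^32 ≡ 44 (mod 919)
653^64 ≡ 98 (mod 919)
653^128 ≡ 414 (mod 919)
653^256 ≡ 462 (mod 919)
653^459 = 653^(256+128+64+8+2+1) ≡ 918 (mod 919).
Result is 918 ≡ −1, so (1572/919) = −1.

-1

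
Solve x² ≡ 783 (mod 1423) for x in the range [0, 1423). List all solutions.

Since 1423 ≡ 3 (mod 4), a square root of 783 is 783^((1423+1)/4) = 783^356 mod 1423.
Repeated squaring: 783^2≡1199, 783^4≡371, 783^8≡1033, 783^16≡1262, 783^32≡307, 783^64≡331, 783^128≡1413, 783^256≡100 (mod 1423).
783^356 = 783^(256+64+32+4) ≡ 1225 (mod 1423).
Check: 1225² = 1500625 ≡ 783 (mod 1423). The two roots are 198 and 1225.

198, 1225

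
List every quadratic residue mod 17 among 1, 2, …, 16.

Square k = 1,…,8 (k and 17−k give the same square):
1²=1, 2²=4, 3²=9, 4²=16, 5²≡8, 6²≡2, 7²≡15, 8²≡13 (mod 17).
So the quadratic residues mod 17 are {1, 2, 4, 8, 9, 13, 15, 16}.

1, 2, 4, 8, 9, 13, 15, 16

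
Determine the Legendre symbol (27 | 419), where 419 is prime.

1

Reciprocity: 27 ≡ 3 and 419 ≡ 3 (mod 4), so (27/419) = −(419/27).
Reduce top mod 27: now compute (14/27).
Pull out 2: since 27 ≡ 3 (mod 8), (2/27) = -1.
Reciprocity: 7 ≡ 3 and 27 ≡ 3 (mod 4), so (7/27) = −(27/7).
Reduce top mod 7: now compute (6/7).
Pull out 2: since 7 ≡ 7 (mod 8), (2/7) = +1.
Reciprocity: 3 ≡ 3 and 7 ≡ 3 (mod 4), so (3/7) = −(7/3).
Reduce top mod 3: now compute (1/3).
Reached (1/3) = 1. Collecting the sign flips along the way, the symbol is +1.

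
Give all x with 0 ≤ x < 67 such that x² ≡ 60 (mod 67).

23, 44

Since 67 ≡ 3 (mod 4), a square root of 60 is 60^((67+1)/4) = 60^17 mod 67.
Repeated squaring: 60^2≡49, 60^4≡56, 60^8≡54, 60^16≡35 (mod 67).
60^17 = 60^(16+1) ≡ 23 (mod 67).
Check: 23² = 529 ≡ 60 (mod 67). The two roots are 23 and 44.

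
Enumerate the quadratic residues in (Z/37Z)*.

1 3 4 7 9 10 11 12 16 21 25 26 27 28 30 33 34 36

Square k = 1,…,18 (k and 37−k give the same square):
1²=1, 2²=4, 3²=9, 4²=16, 5²=25, 6²=36, 7²≡12, 8²≡27, 9²≡7, 10²≡26, 11²≡10, 12²≡33, 13²≡21, 14²≡11, 15²≡3, 16²≡34, 17²≡30, 18²≡28 (mod 37).
So the quadratic residues mod 37 are {1, 3, 4, 7, 9, 10, 11, 12, 16, 21, 25, 26, 27, 28, 30, 33, 34, 36}.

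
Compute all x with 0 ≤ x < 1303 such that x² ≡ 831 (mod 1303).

Since 1303 ≡ 3 (mod 4), a square root of 831 is 831^((1303+1)/4) = 831^326 mod 1303.
Repeated squaring: 831^2≡1274, 831^4≡841, 831^8≡1055, 831^16≡263, 831^32≡110, 831^64≡373, 831^128≡1011, 831^256≡569 (mod 1303).
831^326 = 831^(256+64+4+2) ≡ 93 (mod 1303).
Check: 93² = 8649 ≡ 831 (mod 1303). The two roots are 93 and 1210.

93, 1210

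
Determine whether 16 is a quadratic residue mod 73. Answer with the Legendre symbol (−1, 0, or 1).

1

Pull out 2^4: since 73 ≡ 1 (mod 8), (2/73) = +1, so (2/73)^4 = +1.
Reached (1/73) = 1. Collecting the sign flips along the way, the symbol is +1.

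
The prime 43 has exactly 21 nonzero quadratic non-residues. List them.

Square k = 1,…,21 (k and 43−k give the same square):
1²=1, 2²=4, 3²=9, 4²=16, 5²=25, 6²=36, 7²≡6, 8²≡21, 9²≡38, 10²≡14, 11²≡35, 12²≡15, 13²≡40, 14²≡24, 15²≡10, 16²≡41, 17²≡31, 18²≡23, 19²≡17, 20²≡13, 21²≡11 (mod 43).
The residues are {1, 4, 6, 9, 10, 11, 13, 14, 15, 16, 17, 21, 23, 24, 25, 31, 35, 36, 38, 40, 41}; the non-residues are the remaining 21 nonzero classes.

2, 3, 5, 7, 8, 12, 18, 19, 20, 22, 26, 27, 28, 29, 30, 32, 33, 34, 37, 39, 42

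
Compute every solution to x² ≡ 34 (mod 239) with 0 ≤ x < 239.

89, 150

Since 239 ≡ 3 (mod 4), a square root of 34 is 34^((239+1)/4) = 34^60 mod 239.
Repeated squaring: 34^2≡200, 34^4≡87, 34^8≡160, 34^16≡27, 34^32≡12 (mod 239).
34^60 = 34^(32+16+8+4) ≡ 150 (mod 239).
Check: 150² = 22500 ≡ 34 (mod 239). The two roots are 89 and 150.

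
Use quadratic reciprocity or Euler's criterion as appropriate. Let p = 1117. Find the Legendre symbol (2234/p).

0

First reduce: 2234 ≡ 0 (mod 1117).
Top reduces to 0: gcd > 1, so the symbol is 0.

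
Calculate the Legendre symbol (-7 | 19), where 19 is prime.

First reduce: -7 ≡ 12 (mod 19).
Pull out 2^2: since 19 ≡ 3 (mod 8), (2/19) = -1, so (2/19)^2 = +1.
Reciprocity: 3 ≡ 3 and 19 ≡ 3 (mod 4), so (3/19) = −(19/3).
Reduce top mod 3: now compute (1/3).
Reached (1/3) = 1. Collecting the sign flips along the way, the symbol is -1.

-1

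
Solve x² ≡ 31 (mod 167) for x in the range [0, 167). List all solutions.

71, 96

Since 167 ≡ 3 (mod 4), a square root of 31 is 31^((167+1)/4) = 31^42 mod 167.
Repeated squaring: 31^2≡126, 31^4≡11, 31^8≡121, 31^16≡112, 31^32≡19 (mod 167).
31^42 = 31^(32+8+2) ≡ 96 (mod 167).
Check: 96² = 9216 ≡ 31 (mod 167). The two roots are 71 and 96.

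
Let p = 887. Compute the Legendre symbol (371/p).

-1

Euler's criterion: (371/887) ≡ 371^443 (mod 887).
371^2 ≡ 156 (mod 887)
371^4 ≡ 387 (mod 887)
371^8 ≡ 753 (mod 887)
371^16 ≡ 216 (mod 887)
371^32 ≡ 532 (mod 887)
371^64 ≡ 71 (mod 887)
371^128 ≡ 606 (mod 887)
371^256 ≡ 18 (mod 887)
371^443 = 371^(256+128+32+16+8+2+1) ≡ 886 (mod 887).
Result is 886 ≡ −1, so (371/887) = −1.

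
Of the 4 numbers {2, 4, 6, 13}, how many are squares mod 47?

3

(2/47) = +1 → QR.
(4/47) = +1 → QR.
(6/47) = +1 → QR.
(13/47) = -1 → non-residue.
Total quadratic residues among the 4: 3.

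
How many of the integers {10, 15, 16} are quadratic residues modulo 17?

2

(10/17) = -1 → non-residue.
(15/17) = +1 → QR.
(16/17) = +1 → QR.
Total quadratic residues among the 3: 2.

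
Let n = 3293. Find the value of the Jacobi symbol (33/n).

-1

Reciprocity: 33 ≡ 1 and 3293 ≡ 1 (mod 4), so (33/3293) = +(3293/33).
Reduce top mod 33: now compute (26/33).
Pull out 2: since 33 ≡ 1 (mod 8), (2/33) = +1.
Reciprocity: 13 ≡ 1 and 33 ≡ 1 (mod 4), so (13/33) = +(33/13).
Reduce top mod 13: now compute (7/13).
Reciprocity: 7 ≡ 3 and 13 ≡ 1 (mod 4), so (7/13) = +(13/7).
Reduce top mod 7: now compute (6/7).
Pull out 2: since 7 ≡ 7 (mod 8), (2/7) = +1.
Reciprocity: 3 ≡ 3 and 7 ≡ 3 (mod 4), so (3/7) = −(7/3).
Reduce top mod 3: now compute (1/3).
Reached (1/3) = 1. Collecting the sign flips along the way, the symbol is -1.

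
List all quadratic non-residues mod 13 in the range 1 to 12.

Square k = 1,…,6 (k and 13−k give the same square):
1²=1, 2²=4, 3²=9, 4²≡3, 5²≡12, 6²≡10 (mod 13).
The residues are {1, 3, 4, 9, 10, 12}; the non-residues are the remaining 6 nonzero classes.

2,5,6,7,8,11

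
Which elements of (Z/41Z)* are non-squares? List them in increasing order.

3,6,7,11,12,13,14,15,17,19,22,24,26,27,28,29,30,34,35,38

Square k = 1,…,20 (k and 41−k give the same square):
1²=1, 2²=4, 3²=9, 4²=16, 5²=25, 6²=36, 7²≡8, 8²≡23, 9²≡40, 10²≡18, 11²≡39, 12²≡21, 13²≡5, 14²≡32, 15²≡20, 16²≡10, 17²≡2, 18²≡37, 19²≡33, 20²≡31 (mod 41).
The residues are {1, 2, 4, 5, 8, 9, 10, 16, 18, 20, 21, 23, 25, 31, 32, 33, 36, 37, 39, 40}; the non-residues are the remaining 20 nonzero classes.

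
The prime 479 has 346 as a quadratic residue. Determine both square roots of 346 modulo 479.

Since 479 ≡ 3 (mod 4), a square root of 346 is 346^((479+1)/4) = 346^120 mod 479.
Repeated squaring: 346^2≡445, 346^4≡198, 346^8≡405, 346^16≡207, 346^32≡218, 346^64≡103 (mod 479).
346^120 = 346^(64+32+16+8) ≡ 368 (mod 479).
Check: 368² = 135424 ≡ 346 (mod 479). The two roots are 111 and 368.

111, 368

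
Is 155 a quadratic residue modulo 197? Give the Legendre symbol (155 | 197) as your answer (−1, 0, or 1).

1

Reciprocity: 155 ≡ 3 and 197 ≡ 1 (mod 4), so (155/197) = +(197/155).
Reduce top mod 155: now compute (42/155).
Pull out 2: since 155 ≡ 3 (mod 8), (2/155) = -1.
Reciprocity: 21 ≡ 1 and 155 ≡ 3 (mod 4), so (21/155) = +(155/21).
Reduce top mod 21: now compute (8/21).
Pull out 2^3: since 21 ≡ 5 (mod 8), (2/21) = -1, so (2/21)^3 = -1.
Reached (1/21) = 1. Collecting the sign flips along the way, the symbol is +1.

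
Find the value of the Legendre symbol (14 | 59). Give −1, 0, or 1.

-1

Pull out 2: since 59 ≡ 3 (mod 8), (2/59) = -1.
Reciprocity: 7 ≡ 3 and 59 ≡ 3 (mod 4), so (7/59) = −(59/7).
Reduce top mod 7: now compute (3/7).
Reciprocity: 3 ≡ 3 and 7 ≡ 3 (mod 4), so (3/7) = −(7/3).
Reduce top mod 3: now compute (1/3).
Reached (1/3) = 1. Collecting the sign flips along the way, the symbol is -1.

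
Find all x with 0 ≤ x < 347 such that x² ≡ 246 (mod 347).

Since 347 ≡ 3 (mod 4), a square root of 246 is 246^((347+1)/4) = 246^87 mod 347.
Repeated squaring: 246^2≡138, 246^4≡306, 246^8≡293, 246^16≡140, 246^32≡168, 246^64≡117 (mod 347).
246^87 = 246^(64+16+4+2+1) ≡ 196 (mod 347).
Check: 196² = 38416 ≡ 246 (mod 347). The two roots are 151 and 196.

151, 196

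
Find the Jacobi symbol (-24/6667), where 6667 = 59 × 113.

First reduce: -24 ≡ 6643 (mod 6667).
Reciprocity: 6643 ≡ 3 and 6667 ≡ 3 (mod 4), so (6643/6667) = −(6667/6643).
Reduce top mod 6643: now compute (24/6643).
Pull out 2^3: since 6643 ≡ 3 (mod 8), (2/6643) = -1, so (2/6643)^3 = -1.
Reciprocity: 3 ≡ 3 and 6643 ≡ 3 (mod 4), so (3/6643) = −(6643/3).
Reduce top mod 3: now compute (1/3).
Reached (1/3) = 1. Collecting the sign flips along the way, the symbol is -1.

-1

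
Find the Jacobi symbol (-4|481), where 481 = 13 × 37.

First reduce: -4 ≡ 477 (mod 481).
Reciprocity: 477 ≡ 1 and 481 ≡ 1 (mod 4), so (477/481) = +(481/477).
Reduce top mod 477: now compute (4/477).
Pull out 2^2: since 477 ≡ 5 (mod 8), (2/477) = -1, so (2/477)^2 = +1.
Reached (1/477) = 1. Collecting the sign flips along the way, the symbol is +1.

1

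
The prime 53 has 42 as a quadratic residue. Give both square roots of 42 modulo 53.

25, 28

53 ≡ 1 (mod 4), so we find a root by search.
Trying successive values, 25² = 625 ≡ 42 (mod 53). The other root is 53 − 25 = 28.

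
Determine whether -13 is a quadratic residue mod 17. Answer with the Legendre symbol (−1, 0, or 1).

1

Euler's criterion: (-13/17) ≡ 4^8 (mod 17).
4^2 ≡ 16 (mod 17)
4^4 ≡ 1 (mod 17)
4^8 ≡ 1 (mod 17)
4^8 = 4^(8) ≡ 1 (mod 17).
Result is 1, so (-13/17) = 1.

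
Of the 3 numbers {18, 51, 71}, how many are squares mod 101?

1

(18/101) = -1 → non-residue.
(51/101) = -1 → non-residue.
(71/101) = +1 → QR.
Total quadratic residues among the 3: 1.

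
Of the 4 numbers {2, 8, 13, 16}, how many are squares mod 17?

4

(2/17) = +1 → QR.
(8/17) = +1 → QR.
(13/17) = +1 → QR.
(16/17) = +1 → QR.
Total quadratic residues among the 4: 4.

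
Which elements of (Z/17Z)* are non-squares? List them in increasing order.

3, 5, 6, 7, 10, 11, 12, 14

Square k = 1,…,8 (k and 17−k give the same square):
1²=1, 2²=4, 3²=9, 4²=16, 5²≡8, 6²≡2, 7²≡15, 8²≡13 (mod 17).
The residues are {1, 2, 4, 8, 9, 13, 15, 16}; the non-residues are the remaining 8 nonzero classes.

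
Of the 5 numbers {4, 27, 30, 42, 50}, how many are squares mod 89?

(4/89) = +1 → QR.
(27/89) = -1 → non-residue.
(30/89) = -1 → non-residue.
(42/89) = +1 → QR.
(50/89) = +1 → QR.
Total quadratic residues among the 5: 3.

3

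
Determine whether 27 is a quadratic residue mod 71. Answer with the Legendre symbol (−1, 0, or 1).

Reciprocity: 27 ≡ 3 and 71 ≡ 3 (mod 4), so (27/71) = −(71/27).
Reduce top mod 27: now compute (17/27).
Reciprocity: 17 ≡ 1 and 27 ≡ 3 (mod 4), so (17/27) = +(27/17).
Reduce top mod 17: now compute (10/17).
Pull out 2: since 17 ≡ 1 (mod 8), (2/17) = +1.
Reciprocity: 5 ≡ 1 and 17 ≡ 1 (mod 4), so (5/17) = +(17/5).
Reduce top mod 5: now compute (2/5).
Pull out 2: since 5 ≡ 5 (mod 8), (2/5) = -1.
Reached (1/5) = 1. Collecting the sign flips along the way, the symbol is +1.

1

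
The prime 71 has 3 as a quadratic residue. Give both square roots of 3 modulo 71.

28, 43

Since 71 ≡ 3 (mod 4), a square root of 3 is 3^((71+1)/4) = 3^18 mod 71.
Repeated squaring: 3^2≡9, 3^4≡10, 3^8≡29, 3^16≡60 (mod 71).
3^18 = 3^(16+2) ≡ 43 (mod 71).
Check: 43² = 1849 ≡ 3 (mod 71). The two roots are 28 and 43.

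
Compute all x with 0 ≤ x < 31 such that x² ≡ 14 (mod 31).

Since 31 ≡ 3 (mod 4), a square root of 14 is 14^((31+1)/4) = 14^8 mod 31.
Repeated squaring: 14^2≡10, 14^4≡7, 14^8≡18 (mod 31).
14^8 = 14^(8) ≡ 18 (mod 31).
Check: 18² = 324 ≡ 14 (mod 31). The two roots are 13 and 18.

13, 18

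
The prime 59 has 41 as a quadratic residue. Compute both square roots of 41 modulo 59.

Since 59 ≡ 3 (mod 4), a square root of 41 is 41^((59+1)/4) = 41^15 mod 59.
Repeated squaring: 41^2≡29, 41^4≡15, 41^8≡48 (mod 59).
41^15 = 41^(8+4+2+1) ≡ 49 (mod 59).
Check: 49² = 2401 ≡ 41 (mod 59). The two roots are 10 and 49.

10, 49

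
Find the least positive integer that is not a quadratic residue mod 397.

2

(2/397) = −1, so 2 is the smallest positive non-residue mod 397.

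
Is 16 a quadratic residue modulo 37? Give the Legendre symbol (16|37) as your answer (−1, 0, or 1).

1

Pull out 2^4: since 37 ≡ 5 (mod 8), (2/37) = -1, so (2/37)^4 = +1.
Reached (1/37) = 1. Collecting the sign flips along the way, the symbol is +1.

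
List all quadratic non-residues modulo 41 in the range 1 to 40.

Square k = 1,…,20 (k and 41−k give the same square):
1²=1, 2²=4, 3²=9, 4²=16, 5²=25, 6²=36, 7²≡8, 8²≡23, 9²≡40, 10²≡18, 11²≡39, 12²≡21, 13²≡5, 14²≡32, 15²≡20, 16²≡10, 17²≡2, 18²≡37, 19²≡33, 20²≡31 (mod 41).
The residues are {1, 2, 4, 5, 8, 9, 10, 16, 18, 20, 21, 23, 25, 31, 32, 33, 36, 37, 39, 40}; the non-residues are the remaining 20 nonzero classes.

3, 6, 7, 11, 12, 13, 14, 15, 17, 19, 22, 24, 26, 27, 28, 29, 30, 34, 35, 38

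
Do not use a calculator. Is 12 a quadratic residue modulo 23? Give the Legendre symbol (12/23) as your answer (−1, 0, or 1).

1

Pull out 2^2: since 23 ≡ 7 (mod 8), (2/23) = +1, so (2/23)^2 = +1.
Reciprocity: 3 ≡ 3 and 23 ≡ 3 (mod 4), so (3/23) = −(23/3).
Reduce top mod 3: now compute (2/3).
Pull out 2: since 3 ≡ 3 (mod 8), (2/3) = -1.
Reached (1/3) = 1. Collecting the sign flips along the way, the symbol is +1.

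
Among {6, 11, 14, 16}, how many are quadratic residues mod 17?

(6/17) = -1 → non-residue.
(11/17) = -1 → non-residue.
(14/17) = -1 → non-residue.
(16/17) = +1 → QR.
Total quadratic residues among the 4: 1.

1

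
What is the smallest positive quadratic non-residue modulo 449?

3

(2/449) = +1, so 2 is a residue.
(3/449) = −1, so 3 is the smallest positive non-residue mod 449.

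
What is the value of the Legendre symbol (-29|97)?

-1

First reduce: -29 ≡ 68 (mod 97).
Pull out 2^2: since 97 ≡ 1 (mod 8), (2/97) = +1, so (2/97)^2 = +1.
Reciprocity: 17 ≡ 1 and 97 ≡ 1 (mod 4), so (17/97) = +(97/17).
Reduce top mod 17: now compute (12/17).
Pull out 2^2: since 17 ≡ 1 (mod 8), (2/17) = +1, so (2/17)^2 = +1.
Reciprocity: 3 ≡ 3 and 17 ≡ 1 (mod 4), so (3/17) = +(17/3).
Reduce top mod 3: now compute (2/3).
Pull out 2: since 3 ≡ 3 (mod 8), (2/3) = -1.
Reached (1/3) = 1. Collecting the sign flips along the way, the symbol is -1.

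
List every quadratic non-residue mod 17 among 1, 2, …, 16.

Square k = 1,…,8 (k and 17−k give the same square):
1²=1, 2²=4, 3²=9, 4²=16, 5²≡8, 6²≡2, 7²≡15, 8²≡13 (mod 17).
The residues are {1, 2, 4, 8, 9, 13, 15, 16}; the non-residues are the remaining 8 nonzero classes.

3,5,6,7,10,11,12,14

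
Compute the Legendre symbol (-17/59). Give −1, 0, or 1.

-1

Euler's criterion: (-17/59) ≡ 42^29 (mod 59).
42^2 ≡ 53 (mod 59)
42^4 ≡ 36 (mod 59)
42^8 ≡ 57 (mod 59)
42^16 ≡ 4 (mod 59)
42^29 = 42^(16+8+4+1) ≡ 58 (mod 59).
Result is 58 ≡ −1, so (-17/59) = −1.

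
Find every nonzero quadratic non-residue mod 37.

2,5,6,8,13,14,15,17,18,19,20,22,23,24,29,31,32,35

Square k = 1,…,18 (k and 37−k give the same square):
1²=1, 2²=4, 3²=9, 4²=16, 5²=25, 6²=36, 7²≡12, 8²≡27, 9²≡7, 10²≡26, 11²≡10, 12²≡33, 13²≡21, 14²≡11, 15²≡3, 16²≡34, 17²≡30, 18²≡28 (mod 37).
The residues are {1, 3, 4, 7, 9, 10, 11, 12, 16, 21, 25, 26, 27, 28, 30, 33, 34, 36}; the non-residues are the remaining 18 nonzero classes.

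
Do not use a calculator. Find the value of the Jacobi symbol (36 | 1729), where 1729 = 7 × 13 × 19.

Pull out 2^2: since 1729 ≡ 1 (mod 8), (2/1729) = +1, so (2/1729)^2 = +1.
Reciprocity: 9 ≡ 1 and 1729 ≡ 1 (mod 4), so (9/1729) = +(1729/9).
Reduce top mod 9: now compute (1/9).
Reached (1/9) = 1. Collecting the sign flips along the way, the symbol is +1.

1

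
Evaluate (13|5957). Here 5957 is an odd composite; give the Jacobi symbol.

1

Reciprocity: 13 ≡ 1 and 5957 ≡ 1 (mod 4), so (13/5957) = +(5957/13).
Reduce top mod 13: now compute (3/13).
Reciprocity: 3 ≡ 3 and 13 ≡ 1 (mod 4), so (3/13) = +(13/3).
Reduce top mod 3: now compute (1/3).
Reached (1/3) = 1. Collecting the sign flips along the way, the symbol is +1.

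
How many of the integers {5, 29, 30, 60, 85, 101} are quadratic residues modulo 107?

4

(5/107) = -1 → non-residue.
(29/107) = +1 → QR.
(30/107) = +1 → QR.
(60/107) = -1 → non-residue.
(85/107) = +1 → QR.
(101/107) = +1 → QR.
Total quadratic residues among the 6: 4.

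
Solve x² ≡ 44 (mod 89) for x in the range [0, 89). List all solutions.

20, 69

89 ≡ 1 (mod 4), so we find a root by search.
Trying successive values, 20² = 400 ≡ 44 (mod 89). The other root is 89 − 20 = 69.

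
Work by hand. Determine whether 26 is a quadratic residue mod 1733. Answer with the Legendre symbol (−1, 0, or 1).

Pull out 2: since 1733 ≡ 5 (mod 8), (2/1733) = -1.
Reciprocity: 13 ≡ 1 and 1733 ≡ 1 (mod 4), so (13/1733) = +(1733/13).
Reduce top mod 13: now compute (4/13).
Pull out 2^2: since 13 ≡ 5 (mod 8), (2/13) = -1, so (2/13)^2 = +1.
Reached (1/13) = 1. Collecting the sign flips along the way, the symbol is -1.

-1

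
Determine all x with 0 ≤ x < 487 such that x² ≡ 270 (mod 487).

Since 487 ≡ 3 (mod 4), a square root of 270 is 270^((487+1)/4) = 270^122 mod 487.
Repeated squaring: 270^2≡337, 270^4≡98, 270^8≡351, 270^16≡477, 270^32≡100, 270^64≡260 (mod 487).
270^122 = 270^(64+32+16+8+2) ≡ 277 (mod 487).
Check: 277² = 76729 ≡ 270 (mod 487). The two roots are 210 and 277.

210, 277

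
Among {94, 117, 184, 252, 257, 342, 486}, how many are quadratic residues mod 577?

3

(94/577) = -1 → non-residue.
(117/577) = -1 → non-residue.
(184/577) = +1 → QR.
(252/577) = -1 → non-residue.
(257/577) = -1 → non-residue.
(342/577) = +1 → QR.
(486/577) = +1 → QR.
Total quadratic residues among the 7: 3.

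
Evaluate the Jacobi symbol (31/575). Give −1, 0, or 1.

1

Reciprocity: 31 ≡ 3 and 575 ≡ 3 (mod 4), so (31/575) = −(575/31).
Reduce top mod 31: now compute (17/31).
Reciprocity: 17 ≡ 1 and 31 ≡ 3 (mod 4), so (17/31) = +(31/17).
Reduce top mod 17: now compute (14/17).
Pull out 2: since 17 ≡ 1 (mod 8), (2/17) = +1.
Reciprocity: 7 ≡ 3 and 17 ≡ 1 (mod 4), so (7/17) = +(17/7).
Reduce top mod 7: now compute (3/7).
Reciprocity: 3 ≡ 3 and 7 ≡ 3 (mod 4), so (3/7) = −(7/3).
Reduce top mod 3: now compute (1/3).
Reached (1/3) = 1. Collecting the sign flips along the way, the symbol is +1.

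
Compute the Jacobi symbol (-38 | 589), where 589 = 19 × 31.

0

First reduce: -38 ≡ 551 (mod 589).
Reciprocity: 551 ≡ 3 and 589 ≡ 1 (mod 4), so (551/589) = +(589/551).
Reduce top mod 551: now compute (38/551).
Pull out 2: since 551 ≡ 7 (mod 8), (2/551) = +1.
Reciprocity: 19 ≡ 3 and 551 ≡ 3 (mod 4), so (19/551) = −(551/19).
Reduce top mod 19: now compute (0/19).
Top reduces to 0: gcd > 1, so the symbol is 0.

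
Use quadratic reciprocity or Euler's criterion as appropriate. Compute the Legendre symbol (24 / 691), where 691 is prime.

1

Euler's criterion: (24/691) ≡ 24^345 (mod 691).
24^2 ≡ 576 (mod 691)
24^4 ≡ 96 (mod 691)
24^8 ≡ 233 (mod 691)
24^16 ≡ 391 (mod 691)
24^32 ≡ 170 (mod 691)
24^64 ≡ 569 (mod 691)
24^128 ≡ 373 (mod 691)
24^256 ≡ 238 (mod 691)
24^345 = 24^(256+64+16+8+1) ≡ 1 (mod 691).
Result is 1, so (24/691) = 1.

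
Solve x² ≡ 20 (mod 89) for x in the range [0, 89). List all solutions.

89 ≡ 1 (mod 4), so we find a root by search.
Trying successive values, 38² = 1444 ≡ 20 (mod 89). The other root is 89 − 38 = 51.

38, 51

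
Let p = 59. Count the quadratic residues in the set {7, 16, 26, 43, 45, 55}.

4

(7/59) = +1 → QR.
(16/59) = +1 → QR.
(26/59) = +1 → QR.
(43/59) = -1 → non-residue.
(45/59) = +1 → QR.
(55/59) = -1 → non-residue.
Total quadratic residues among the 6: 4.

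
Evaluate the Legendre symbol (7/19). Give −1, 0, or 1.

Euler's criterion: (7/19) ≡ 7^9 (mod 19).
7^2 ≡ 11 (mod 19)
7^4 ≡ 7 (mod 19)
7^8 ≡ 11 (mod 19)
7^9 = 7^(8+1) ≡ 1 (mod 19).
Result is 1, so (7/19) = 1.

1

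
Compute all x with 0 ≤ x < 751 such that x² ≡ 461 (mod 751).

Since 751 ≡ 3 (mod 4), a square root of 461 is 461^((751+1)/4) = 461^188 mod 751.
Repeated squaring: 461^2≡739, 461^4≡144, 461^8≡459, 461^16≡401, 461^32≡87, 461^64≡59, 461^128≡477 (mod 751).
461^188 = 461^(128+32+16+8+4) ≡ 524 (mod 751).
Check: 524² = 274576 ≡ 461 (mod 751). The two roots are 227 and 524.

227, 524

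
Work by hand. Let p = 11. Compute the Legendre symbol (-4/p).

-1

Euler's criterion: (-4/11) ≡ 7^5 (mod 11).
7^2 ≡ 5 (mod 11)
7^4 ≡ 3 (mod 11)
7^5 = 7^(4+1) ≡ 10 (mod 11).
Result is 10 ≡ −1, so (-4/11) = −1.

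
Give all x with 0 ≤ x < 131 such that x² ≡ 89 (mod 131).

58, 73

Since 131 ≡ 3 (mod 4), a square root of 89 is 89^((131+1)/4) = 89^33 mod 131.
Repeated squaring: 89^2≡61, 89^4≡53, 89^8≡58, 89^16≡89, 89^32≡61 (mod 131).
89^33 = 89^(32+1) ≡ 58 (mod 131).
Check: 58² = 3364 ≡ 89 (mod 131). The two roots are 58 and 73.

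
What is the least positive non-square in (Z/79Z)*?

(2/79) = +1, so 2 is a residue.
(3/79) = −1, so 3 is the smallest positive non-residue mod 79.

3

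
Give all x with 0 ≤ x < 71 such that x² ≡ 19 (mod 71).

27, 44

Since 71 ≡ 3 (mod 4), a square root of 19 is 19^((71+1)/4) = 19^18 mod 71.
Repeated squaring: 19^2≡6, 19^4≡36, 19^8≡18, 19^16≡40 (mod 71).
19^18 = 19^(16+2) ≡ 27 (mod 71).
Check: 27² = 729 ≡ 19 (mod 71). The two roots are 27 and 44.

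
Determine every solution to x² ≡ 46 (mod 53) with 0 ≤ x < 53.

24, 29

53 ≡ 1 (mod 4), so we find a root by search.
Trying successive values, 24² = 576 ≡ 46 (mod 53). The other root is 53 − 24 = 29.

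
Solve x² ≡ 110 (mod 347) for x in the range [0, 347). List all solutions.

Since 347 ≡ 3 (mod 4), a square root of 110 is 110^((347+1)/4) = 110^87 mod 347.
Repeated squaring: 110^2≡302, 110^4≡290, 110^8≡126, 110^16≡261, 110^32≡109, 110^64≡83 (mod 347).
110^87 = 110^(64+16+4+2+1) ≡ 259 (mod 347).
Check: 259² = 67081 ≡ 110 (mod 347). The two roots are 88 and 259.

88, 259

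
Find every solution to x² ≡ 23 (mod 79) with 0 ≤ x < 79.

24, 55

Since 79 ≡ 3 (mod 4), a square root of 23 is 23^((79+1)/4) = 23^20 mod 79.
Repeated squaring: 23^2≡55, 23^4≡23, 23^8≡55, 23^16≡23 (mod 79).
23^20 = 23^(16+4) ≡ 55 (mod 79).
Check: 55² = 3025 ≡ 23 (mod 79). The two roots are 24 and 55.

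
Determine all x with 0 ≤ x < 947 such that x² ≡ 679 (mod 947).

122, 825

Since 947 ≡ 3 (mod 4), a square root of 679 is 679^((947+1)/4) = 679^237 mod 947.
Repeated squaring: 679^2≡799, 679^4≡123, 679^8≡924, 679^16≡529, 679^32≡476, 679^64≡243, 679^128≡335 (mod 947).
679^237 = 679^(128+64+32+8+4+1) ≡ 122 (mod 947).
Check: 122² = 14884 ≡ 679 (mod 947). The two roots are 122 and 825.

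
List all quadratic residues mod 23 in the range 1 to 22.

Square k = 1,…,11 (k and 23−k give the same square):
1²=1, 2²=4, 3²=9, 4²=16, 5²≡2, 6²≡13, 7²≡3, 8²≡18, 9²≡12, 10²≡8, 11²≡6 (mod 23).
So the quadratic residues mod 23 are {1, 2, 3, 4, 6, 8, 9, 12, 13, 16, 18}.

1, 2, 3, 4, 6, 8, 9, 12, 13, 16, 18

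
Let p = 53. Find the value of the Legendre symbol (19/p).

-1

Euler's criterion: (19/53) ≡ 19^26 (mod 53).
19^2 ≡ 43 (mod 53)
19^4 ≡ 47 (mod 53)
19^8 ≡ 36 (mod 53)
19^16 ≡ 24 (mod 53)
19^26 = 19^(16+8+2) ≡ 52 (mod 53).
Result is 52 ≡ −1, so (19/53) = −1.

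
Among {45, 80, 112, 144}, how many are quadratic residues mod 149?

(45/149) = +1 → QR.
(80/149) = +1 → QR.
(112/149) = +1 → QR.
(144/149) = +1 → QR.
Total quadratic residues among the 4: 4.

4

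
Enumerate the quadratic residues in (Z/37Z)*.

Square k = 1,…,18 (k and 37−k give the same square):
1²=1, 2²=4, 3²=9, 4²=16, 5²=25, 6²=36, 7²≡12, 8²≡27, 9²≡7, 10²≡26, 11²≡10, 12²≡33, 13²≡21, 14²≡11, 15²≡3, 16²≡34, 17²≡30, 18²≡28 (mod 37).
So the quadratic residues mod 37 are {1, 3, 4, 7, 9, 10, 11, 12, 16, 21, 25, 26, 27, 28, 30, 33, 34, 36}.

1,3,4,7,9,10,11,12,16,21,25,26,27,28,30,33,34,36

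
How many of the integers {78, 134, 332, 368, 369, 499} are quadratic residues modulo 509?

2

(78/509) = -1 → non-residue.
(134/509) = -1 → non-residue.
(332/509) = +1 → QR.
(368/509) = +1 → QR.
(369/509) = -1 → non-residue.
(499/509) = -1 → non-residue.
Total quadratic residues among the 6: 2.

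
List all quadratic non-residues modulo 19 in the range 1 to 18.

2 3 8 10 12 13 14 15 18

Square k = 1,…,9 (k and 19−k give the same square):
1²=1, 2²=4, 3²=9, 4²=16, 5²≡6, 6²≡17, 7²≡11, 8²≡7, 9²≡5 (mod 19).
The residues are {1, 4, 5, 6, 7, 9, 11, 16, 17}; the non-residues are the remaining 9 nonzero classes.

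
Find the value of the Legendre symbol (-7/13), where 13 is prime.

-1

First reduce: -7 ≡ 6 (mod 13).
Pull out 2: since 13 ≡ 5 (mod 8), (2/13) = -1.
Reciprocity: 3 ≡ 3 and 13 ≡ 1 (mod 4), so (3/13) = +(13/3).
Reduce top mod 3: now compute (1/3).
Reached (1/3) = 1. Collecting the sign flips along the way, the symbol is -1.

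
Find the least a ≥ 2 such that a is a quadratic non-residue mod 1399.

3

(2/1399) = +1, so 2 is a residue.
(3/1399) = −1, so 3 is the smallest positive non-residue mod 1399.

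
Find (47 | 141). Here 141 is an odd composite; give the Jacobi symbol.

Reciprocity: 47 ≡ 3 and 141 ≡ 1 (mod 4), so (47/141) = +(141/47).
Reduce top mod 47: now compute (0/47).
Top reduces to 0: gcd > 1, so the symbol is 0.

0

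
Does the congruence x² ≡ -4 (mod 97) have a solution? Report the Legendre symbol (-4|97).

1

First reduce: -4 ≡ 93 (mod 97).
Reciprocity: 93 ≡ 1 and 97 ≡ 1 (mod 4), so (93/97) = +(97/93).
Reduce top mod 93: now compute (4/93).
Pull out 2^2: since 93 ≡ 5 (mod 8), (2/93) = -1, so (2/93)^2 = +1.
Reached (1/93) = 1. Collecting the sign flips along the way, the symbol is +1.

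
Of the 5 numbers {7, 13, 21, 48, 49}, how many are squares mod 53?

3

(7/53) = +1 → QR.
(13/53) = +1 → QR.
(21/53) = -1 → non-residue.
(48/53) = -1 → non-residue.
(49/53) = +1 → QR.
Total quadratic residues among the 5: 3.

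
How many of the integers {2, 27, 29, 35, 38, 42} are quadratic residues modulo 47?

(2/47) = +1 → QR.
(27/47) = +1 → QR.
(29/47) = -1 → non-residue.
(35/47) = -1 → non-residue.
(38/47) = -1 → non-residue.
(42/47) = +1 → QR.
Total quadratic residues among the 6: 3.

3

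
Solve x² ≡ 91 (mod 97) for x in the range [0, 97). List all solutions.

24, 73

97 ≡ 1 (mod 4), so we find a root by search.
Trying successive values, 24² = 576 ≡ 91 (mod 97). The other root is 97 − 24 = 73.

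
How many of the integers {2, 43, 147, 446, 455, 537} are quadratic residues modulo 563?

2

(2/563) = -1 → non-residue.
(43/563) = -1 → non-residue.
(147/563) = +1 → QR.
(446/563) = -1 → non-residue.
(455/563) = -1 → non-residue.
(537/563) = +1 → QR.
Total quadratic residues among the 6: 2.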